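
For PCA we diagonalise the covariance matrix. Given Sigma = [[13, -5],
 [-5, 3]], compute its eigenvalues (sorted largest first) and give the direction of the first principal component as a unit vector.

Step 1 — characteristic polynomial of 2×2 Sigma:
  det(Sigma - λI) = λ² - trace · λ + det = 0.
  trace = 13 + 3 = 16, det = 13·3 - (-5)² = 14.
Step 2 — discriminant:
  Δ = trace² - 4·det = 256 - 56 = 200.
Step 3 — eigenvalues:
  λ = (trace ± √Δ)/2 = (16 ± 14.1421)/2,
  λ_1 = 15.0711,  λ_2 = 0.9289.

Step 4 — unit eigenvector for λ_1: solve (Sigma - λ_1 I)v = 0. First row:
  (13 - 15.0711)·v_x + (-5)·v_y = 0, i.e. (-2.0711)·v_x + (-5)·v_y = 0,
  so v ∝ (b, λ_1 - a) = (-5, 2.0711); multiply by -1 so the first entry is positive: u = (5, -2.0711).
  ||u|| = √((5)² + (-2.0711)²) = √(29.2893) ≈ 5.412,
  v_1 = u/||u|| ≈ (0.9239, -0.3827) (||v_1|| = 1).

λ_1 = 15.0711,  λ_2 = 0.9289;  v_1 ≈ (0.9239, -0.3827)


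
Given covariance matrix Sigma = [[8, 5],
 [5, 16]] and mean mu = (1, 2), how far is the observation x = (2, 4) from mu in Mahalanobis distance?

Step 1 — centre the observation: (x - mu) = (1, 2).

Step 2 — invert Sigma. det(Sigma) = 8·16 - (5)² = 103.
  Sigma^{-1} = (1/det) · [[d, -b], [-b, a]] = [[0.1553, -0.0485],
 [-0.0485, 0.0777]].

Step 3 — form the quadratic (x - mu)^T · Sigma^{-1} · (x - mu):
  Sigma^{-1} · (x - mu) = (0.0583, 0.1068).
  (x - mu)^T · [Sigma^{-1} · (x - mu)] = (1)·(0.0583) + (2)·(0.1068) = 0.2718.

Step 4 — take square root: d = √(0.2718) ≈ 0.5214.

d(x, mu) = √(0.2718) ≈ 0.5214


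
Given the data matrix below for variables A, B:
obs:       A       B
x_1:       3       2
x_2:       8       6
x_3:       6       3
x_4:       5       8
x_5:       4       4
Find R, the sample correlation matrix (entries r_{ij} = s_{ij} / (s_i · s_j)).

Step 1 — column means:
  mean(A) = (3 + 8 + 6 + 5 + 4) / 5 = 26/5 = 5.2
  mean(B) = (2 + 6 + 3 + 8 + 4) / 5 = 23/5 = 4.6

Step 2 — sample variances and covariances s[i,j] = (1/(n-1)) · Σ_k (x_{k,i} - mean_i) · (x_{k,j} - mean_j), with n-1 = 4:
  s[A,A] = ((-2.2)·(-2.2) + (2.8)·(2.8) + (0.8)·(0.8) + (-0.2)·(-0.2) + (-1.2)·(-1.2)) / 4 = 14.8/4 = 3.7
  s[A,B] = ((-2.2)·(-2.6) + (2.8)·(1.4) + (0.8)·(-1.6) + (-0.2)·(3.4) + (-1.2)·(-0.6)) / 4 = 8.4/4 = 2.1
  s[B,B] = ((-2.6)·(-2.6) + (1.4)·(1.4) + (-1.6)·(-1.6) + (3.4)·(3.4) + (-0.6)·(-0.6)) / 4 = 23.2/4 = 5.8
  Sample standard deviations s_i = √(s[i,i]):
  s(A) = √(3.7) = 1.9235
  s(B) = √(5.8) = 2.4083

Step 3 — r_{ij} = s_{ij} / (s_i · s_j):
  r[A,A] = 1 (diagonal).
  r[A,B] = 2.1 / (1.9235 · 2.4083) = 2.1 / 4.6325 = 0.4533
  r[B,B] = 1 (diagonal).

R is symmetric with unit diagonal. Assembling:

R = [[1, 0.4533],
 [0.4533, 1]]


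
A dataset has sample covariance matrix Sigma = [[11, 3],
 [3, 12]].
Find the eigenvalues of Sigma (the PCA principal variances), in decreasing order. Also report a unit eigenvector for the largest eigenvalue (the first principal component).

Step 1 — characteristic polynomial of 2×2 Sigma:
  det(Sigma - λI) = λ² - trace · λ + det = 0.
  trace = 11 + 12 = 23, det = 11·12 - (3)² = 123.
Step 2 — discriminant:
  Δ = trace² - 4·det = 529 - 492 = 37.
Step 3 — eigenvalues:
  λ = (trace ± √Δ)/2 = (23 ± 6.0828)/2,
  λ_1 = 14.5414,  λ_2 = 8.4586.

Step 4 — unit eigenvector for λ_1: solve (Sigma - λ_1 I)v = 0. First row:
  (11 - 14.5414)·v_x + (3)·v_y = 0, i.e. (-3.5414)·v_x + (3)·v_y = 0,
  so v ∝ (b, λ_1 - a) = (3, 3.5414) = u.
  ||u|| = √((3)² + (3.5414)²) = √(21.5414) ≈ 4.6413,
  v_1 = u/||u|| ≈ (0.6464, 0.763) (||v_1|| = 1).

λ_1 = 14.5414,  λ_2 = 8.4586;  v_1 ≈ (0.6464, 0.763)


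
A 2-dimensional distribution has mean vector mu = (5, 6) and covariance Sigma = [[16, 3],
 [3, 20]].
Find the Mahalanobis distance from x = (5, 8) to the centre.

Step 1 — centre the observation: (x - mu) = (0, 2).

Step 2 — invert Sigma. det(Sigma) = 16·20 - (3)² = 311.
  Sigma^{-1} = (1/det) · [[d, -b], [-b, a]] = [[0.0643, -0.0096],
 [-0.0096, 0.0514]].

Step 3 — form the quadratic (x - mu)^T · Sigma^{-1} · (x - mu):
  Sigma^{-1} · (x - mu) = (-0.0193, 0.1029).
  (x - mu)^T · [Sigma^{-1} · (x - mu)] = (0)·(-0.0193) + (2)·(0.1029) = 0.2058.

Step 4 — take square root: d = √(0.2058) ≈ 0.4536.

d(x, mu) = √(0.2058) ≈ 0.4536


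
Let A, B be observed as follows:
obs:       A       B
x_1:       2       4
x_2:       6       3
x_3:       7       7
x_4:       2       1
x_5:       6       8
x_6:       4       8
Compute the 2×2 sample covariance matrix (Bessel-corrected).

Step 1 — column means:
  mean(A) = (2 + 6 + 7 + 2 + 6 + 4) / 6 = 27/6 = 4.5
  mean(B) = (4 + 3 + 7 + 1 + 8 + 8) / 6 = 31/6 = 5.1667

Step 2 — sample covariance S[i,j] = (1/(n-1)) · Σ_k (x_{k,i} - mean_i) · (x_{k,j} - mean_j), with n-1 = 5.
  S[A,A] = ((-2.5)·(-2.5) + (1.5)·(1.5) + (2.5)·(2.5) + (-2.5)·(-2.5) + (1.5)·(1.5) + (-0.5)·(-0.5)) / 5 = 23.5/5 = 4.7
  S[A,B] = ((-2.5)·(-1.1667) + (1.5)·(-2.1667) + (2.5)·(1.8333) + (-2.5)·(-4.1667) + (1.5)·(2.8333) + (-0.5)·(2.8333)) / 5 = 17.5/5 = 3.5
  S[B,B] = ((-1.1667)·(-1.1667) + (-2.1667)·(-2.1667) + (1.8333)·(1.8333) + (-4.1667)·(-4.1667) + (2.8333)·(2.8333) + (2.8333)·(2.8333)) / 5 = 42.8333/5 = 8.5667

S is symmetric (S[j,i] = S[i,j]). Assembling:

S = [[4.7, 3.5],
 [3.5, 8.5667]]


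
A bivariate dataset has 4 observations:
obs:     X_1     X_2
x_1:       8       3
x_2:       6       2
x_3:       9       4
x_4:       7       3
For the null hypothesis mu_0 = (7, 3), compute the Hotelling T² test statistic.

Step 1 — sample mean vector:
  mean(X_1) = (8 + 6 + 9 + 7) / 4 = 30/4 = 7.5
  mean(X_2) = (3 + 2 + 4 + 3) / 4 = 12/4 = 3
  x̄ = (7.5, 3),  deviation x̄ - mu_0 = (7.5, 3) - (7, 3) = (0.5, 0).

Step 2 — sample covariance matrix, S[i,j] = (1/(n-1)) · Σ_k (x_{k,i} - mean_i) · (x_{k,j} - mean_j), divisor n-1 = 3:
  S[X_1,X_1] = ((0.5)·(0.5) + (-1.5)·(-1.5) + (1.5)·(1.5) + (-0.5)·(-0.5)) / 3 = 5/3 = 1.6667
  S[X_1,X_2] = ((0.5)·(0) + (-1.5)·(-1) + (1.5)·(1) + (-0.5)·(0)) / 3 = 3/3 = 1
  S[X_2,X_2] = ((0)·(0) + (-1)·(-1) + (1)·(1) + (0)·(0)) / 3 = 2/3 = 0.6667
  S = [[1.6667, 1],
 [1, 0.6667]].

Step 3 — invert S. det(S) = 1.6667·0.6667 - (1)² = 0.1111.
  S^{-1} = (1/det) · [[d, -b], [-b, a]] = [[6, -9],
 [-9, 15]].

Step 4 — quadratic form (x̄ - mu_0)^T · S^{-1} · (x̄ - mu_0):
  S^{-1} · (x̄ - mu_0) = (3, -4.5),
  (x̄ - mu_0)^T · [...] = (0.5)·(3) + (0)·(-4.5) = 1.5.

Step 5 — scale by n: T² = 4 · 1.5 = 6.

T² ≈ 6


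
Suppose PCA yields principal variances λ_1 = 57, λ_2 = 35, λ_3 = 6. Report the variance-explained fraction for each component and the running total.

Step 1 — total variance = trace(Sigma) = Σ λ_i = 57 + 35 + 6 = 98.

Step 2 — fraction explained by component i = λ_i / Σ λ:
  PC1: 57/98 = 0.5816
  PC2: 35/98 = 0.3571
  PC3: 6/98 = 0.0612

Step 3 — cumulative fraction after k components = (λ_1 + ... + λ_k) / Σ λ:
  k = 1: 57/98 = 0.5816
  k = 2: (57 + 35)/98 = 92/98 = 0.9388
  k = 3: (57 + 35 + 6)/98 = 98/98 = 1

Summary (fraction, with percent):

explained: PC1 0.5816 (58.16%), PC2 0.3571 (35.71%), PC3 0.0612 (6.12%);  cumulative: 0.5816, 0.9388, 1


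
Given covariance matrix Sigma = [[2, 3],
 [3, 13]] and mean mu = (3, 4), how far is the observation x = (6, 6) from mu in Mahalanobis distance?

Step 1 — centre the observation: (x - mu) = (3, 2).

Step 2 — invert Sigma. det(Sigma) = 2·13 - (3)² = 17.
  Sigma^{-1} = (1/det) · [[d, -b], [-b, a]] = [[0.7647, -0.1765],
 [-0.1765, 0.1176]].

Step 3 — form the quadratic (x - mu)^T · Sigma^{-1} · (x - mu):
  Sigma^{-1} · (x - mu) = (1.9412, -0.2941).
  (x - mu)^T · [Sigma^{-1} · (x - mu)] = (3)·(1.9412) + (2)·(-0.2941) = 5.2353.

Step 4 — take square root: d = √(5.2353) ≈ 2.2881.

d(x, mu) = √(5.2353) ≈ 2.2881


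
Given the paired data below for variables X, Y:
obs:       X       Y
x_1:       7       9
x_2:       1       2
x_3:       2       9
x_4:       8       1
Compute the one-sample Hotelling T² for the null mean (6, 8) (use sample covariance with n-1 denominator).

Step 1 — sample mean vector:
  mean(X) = (7 + 1 + 2 + 8) / 4 = 18/4 = 4.5
  mean(Y) = (9 + 2 + 9 + 1) / 4 = 21/4 = 5.25
  x̄ = (4.5, 5.25),  deviation x̄ - mu_0 = (4.5, 5.25) - (6, 8) = (-1.5, -2.75).

Step 2 — sample covariance matrix, S[i,j] = (1/(n-1)) · Σ_k (x_{k,i} - mean_i) · (x_{k,j} - mean_j), divisor n-1 = 3:
  S[X,X] = ((2.5)·(2.5) + (-3.5)·(-3.5) + (-2.5)·(-2.5) + (3.5)·(3.5)) / 3 = 37/3 = 12.3333
  S[X,Y] = ((2.5)·(3.75) + (-3.5)·(-3.25) + (-2.5)·(3.75) + (3.5)·(-4.25)) / 3 = -3.5/3 = -1.1667
  S[Y,Y] = ((3.75)·(3.75) + (-3.25)·(-3.25) + (3.75)·(3.75) + (-4.25)·(-4.25)) / 3 = 56.75/3 = 18.9167
  S = [[12.3333, -1.1667],
 [-1.1667, 18.9167]].

Step 3 — invert S. det(S) = 12.3333·18.9167 - (-1.1667)² = 231.9444.
  S^{-1} = (1/det) · [[d, -b], [-b, a]] = [[0.0816, 0.005],
 [0.005, 0.0532]].

Step 4 — quadratic form (x̄ - mu_0)^T · S^{-1} · (x̄ - mu_0):
  S^{-1} · (x̄ - mu_0) = (-0.1362, -0.1538),
  (x̄ - mu_0)^T · [...] = (-1.5)·(-0.1362) + (-2.75)·(-0.1538) = 0.6271.

Step 5 — scale by n: T² = 4 · 0.6271 = 2.5085.

T² ≈ 2.5085


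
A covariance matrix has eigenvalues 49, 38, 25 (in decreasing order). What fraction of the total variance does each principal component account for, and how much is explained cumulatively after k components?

Step 1 — total variance = trace(Sigma) = Σ λ_i = 49 + 38 + 25 = 112.

Step 2 — fraction explained by component i = λ_i / Σ λ:
  PC1: 49/112 = 0.4375
  PC2: 38/112 = 0.3393
  PC3: 25/112 = 0.2232

Step 3 — cumulative fraction after k components = (λ_1 + ... + λ_k) / Σ λ:
  k = 1: 49/112 = 0.4375
  k = 2: (49 + 38)/112 = 87/112 = 0.7768
  k = 3: (49 + 38 + 25)/112 = 112/112 = 1

Summary (fraction, with percent):

explained: PC1 0.4375 (43.75%), PC2 0.3393 (33.93%), PC3 0.2232 (22.32%);  cumulative: 0.4375, 0.7768, 1


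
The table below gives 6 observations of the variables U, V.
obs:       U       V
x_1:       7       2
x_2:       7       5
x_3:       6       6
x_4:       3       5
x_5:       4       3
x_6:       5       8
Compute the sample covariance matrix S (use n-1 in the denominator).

Step 1 — column means:
  mean(U) = (7 + 7 + 6 + 3 + 4 + 5) / 6 = 32/6 = 5.3333
  mean(V) = (2 + 5 + 6 + 5 + 3 + 8) / 6 = 29/6 = 4.8333

Step 2 — sample covariance S[i,j] = (1/(n-1)) · Σ_k (x_{k,i} - mean_i) · (x_{k,j} - mean_j), with n-1 = 5.
  S[U,U] = ((1.6667)·(1.6667) + (1.6667)·(1.6667) + (0.6667)·(0.6667) + (-2.3333)·(-2.3333) + (-1.3333)·(-1.3333) + (-0.3333)·(-0.3333)) / 5 = 13.3333/5 = 2.6667
  S[U,V] = ((1.6667)·(-2.8333) + (1.6667)·(0.1667) + (0.6667)·(1.1667) + (-2.3333)·(0.1667) + (-1.3333)·(-1.8333) + (-0.3333)·(3.1667)) / 5 = -2.6667/5 = -0.5333
  S[V,V] = ((-2.8333)·(-2.8333) + (0.1667)·(0.1667) + (1.1667)·(1.1667) + (0.1667)·(0.1667) + (-1.8333)·(-1.8333) + (3.1667)·(3.1667)) / 5 = 22.8333/5 = 4.5667

S is symmetric (S[j,i] = S[i,j]). Assembling:

S = [[2.6667, -0.5333],
 [-0.5333, 4.5667]]


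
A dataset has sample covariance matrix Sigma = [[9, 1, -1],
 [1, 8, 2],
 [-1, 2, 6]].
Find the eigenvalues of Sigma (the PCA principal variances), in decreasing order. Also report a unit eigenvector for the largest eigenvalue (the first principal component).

Step 1 — characteristic polynomial p(λ) = det(λI - Sigma) = λ³ - tr·λ² + c_1·λ - det, where tr = trace, c_1 = sum of the principal 2×2 minors, det = det(Sigma):
  tr = 9 + 8 + 6 = 23,
  c_1 = (9·8 - (1)²) + (9·6 - (-1)²) + (8·6 - (2)²) = 71 + 53 + 44 = 168,
  det = 9·(8·6 - (2)²) - (1)·((1)·6 - (2)·(-1)) + (-1)·((1)·(2) - 8·(-1)) = 9·(44) - (1)·(8) + (-1)·(10) = 378.
  So p(λ) = λ³ - 23λ² + 168λ - 378.
Step 2 — look for an integer root (rational root theorem: any rational root is an integer divisor of 378). Testing λ = 9:
  p(9) = 729 - 1863 + 1512 - 378 = 0  ✓
  Dividing out (λ - 9): p(λ) = (λ - 9)(λ² - 14λ + 42).
Step 3 — remaining eigenvalues from the quadratic λ² - 14λ + 42 = 0:
  Δ = 14² - 4·42 = 196 - 168 = 28,  λ = (14 ± √28)/2 = (14 ± 5.2915)/2 ≈ 9.6458 or 4.3542.
  Sorted: λ_1 = 9.6458,  λ_2 = 9,  λ_3 = 4.3542  (check: sum = 23 = tr ✓).

Step 4 — unit eigenvector for λ_1 ≈ 9.6458: v spans the null space of (Sigma - λ_1 I), whose rows are
  r_1 = (-0.6458, 1, -1),  r_2 = (1, -1.6458, 2),  r_3 = (-1, 2, -3.6458).
  v is orthogonal to every row, so take v ∝ r_1 × r_2 = ((1)·(2) - (-1)·(-1.6458), (-1)·(1) - (-0.6458)·(2), (-0.6458)·(-1.6458) - (1)·(1)) ≈ (0.3542, 0.2915, 0.0627).
  Let u = (0.3542, 0.2915, 0.0627).
  ||u|| = √((0.3542)² + (0.2915)² + (0.0627)²) = √(0.2144) ≈ 0.463,  v_1 = u/||u|| ≈ (0.7651, 0.6295, 0.1355) (||v_1|| = 1).

λ_1 = 9.6458,  λ_2 = 9,  λ_3 = 4.3542;  v_1 ≈ (0.7651, 0.6295, 0.1355)


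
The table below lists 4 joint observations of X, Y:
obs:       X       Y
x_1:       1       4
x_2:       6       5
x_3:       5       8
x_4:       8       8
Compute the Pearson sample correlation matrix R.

Step 1 — column means:
  mean(X) = (1 + 6 + 5 + 8) / 4 = 20/4 = 5
  mean(Y) = (4 + 5 + 8 + 8) / 4 = 25/4 = 6.25

Step 2 — sample variances and covariances s[i,j] = (1/(n-1)) · Σ_k (x_{k,i} - mean_i) · (x_{k,j} - mean_j), with n-1 = 3:
  s[X,X] = ((-4)·(-4) + (1)·(1) + (0)·(0) + (3)·(3)) / 3 = 26/3 = 8.6667
  s[X,Y] = ((-4)·(-2.25) + (1)·(-1.25) + (0)·(1.75) + (3)·(1.75)) / 3 = 13/3 = 4.3333
  s[Y,Y] = ((-2.25)·(-2.25) + (-1.25)·(-1.25) + (1.75)·(1.75) + (1.75)·(1.75)) / 3 = 12.75/3 = 4.25
  Sample standard deviations s_i = √(s[i,i]):
  s(X) = √(8.6667) = 2.9439
  s(Y) = √(4.25) = 2.0616

Step 3 — r_{ij} = s_{ij} / (s_i · s_j):
  r[X,X] = 1 (diagonal).
  r[X,Y] = 4.3333 / (2.9439 · 2.0616) = 4.3333 / 6.069 = 0.714
  r[Y,Y] = 1 (diagonal).

R is symmetric with unit diagonal. Assembling:

R = [[1, 0.714],
 [0.714, 1]]


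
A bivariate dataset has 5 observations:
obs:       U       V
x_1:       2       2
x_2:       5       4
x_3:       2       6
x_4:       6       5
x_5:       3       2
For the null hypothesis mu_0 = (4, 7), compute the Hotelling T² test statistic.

Step 1 — sample mean vector:
  mean(U) = (2 + 5 + 2 + 6 + 3) / 5 = 18/5 = 3.6
  mean(V) = (2 + 4 + 6 + 5 + 2) / 5 = 19/5 = 3.8
  x̄ = (3.6, 3.8),  deviation x̄ - mu_0 = (3.6, 3.8) - (4, 7) = (-0.4, -3.2).

Step 2 — sample covariance matrix, S[i,j] = (1/(n-1)) · Σ_k (x_{k,i} - mean_i) · (x_{k,j} - mean_j), divisor n-1 = 4:
  S[U,U] = ((-1.6)·(-1.6) + (1.4)·(1.4) + (-1.6)·(-1.6) + (2.4)·(2.4) + (-0.6)·(-0.6)) / 4 = 13.2/4 = 3.3
  S[U,V] = ((-1.6)·(-1.8) + (1.4)·(0.2) + (-1.6)·(2.2) + (2.4)·(1.2) + (-0.6)·(-1.8)) / 4 = 3.6/4 = 0.9
  S[V,V] = ((-1.8)·(-1.8) + (0.2)·(0.2) + (2.2)·(2.2) + (1.2)·(1.2) + (-1.8)·(-1.8)) / 4 = 12.8/4 = 3.2
  S = [[3.3, 0.9],
 [0.9, 3.2]].

Step 3 — invert S. det(S) = 3.3·3.2 - (0.9)² = 9.75.
  S^{-1} = (1/det) · [[d, -b], [-b, a]] = [[0.3282, -0.0923],
 [-0.0923, 0.3385]].

Step 4 — quadratic form (x̄ - mu_0)^T · S^{-1} · (x̄ - mu_0):
  S^{-1} · (x̄ - mu_0) = (0.1641, -1.0462),
  (x̄ - mu_0)^T · [...] = (-0.4)·(0.1641) + (-3.2)·(-1.0462) = 3.2821.

Step 5 — scale by n: T² = 5 · 3.2821 = 16.4103.

T² ≈ 16.4103


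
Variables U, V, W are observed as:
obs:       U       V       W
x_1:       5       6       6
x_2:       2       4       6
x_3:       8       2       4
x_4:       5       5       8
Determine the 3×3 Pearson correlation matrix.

Step 1 — column means:
  mean(U) = (5 + 2 + 8 + 5) / 4 = 20/4 = 5
  mean(V) = (6 + 4 + 2 + 5) / 4 = 17/4 = 4.25
  mean(W) = (6 + 6 + 4 + 8) / 4 = 24/4 = 6

Step 2 — sample variances and covariances s[i,j] = (1/(n-1)) · Σ_k (x_{k,i} - mean_i) · (x_{k,j} - mean_j), with n-1 = 3:
  s[U,U] = ((0)·(0) + (-3)·(-3) + (3)·(3) + (0)·(0)) / 3 = 18/3 = 6
  s[U,V] = ((0)·(1.75) + (-3)·(-0.25) + (3)·(-2.25) + (0)·(0.75)) / 3 = -6/3 = -2
  s[U,W] = ((0)·(0) + (-3)·(0) + (3)·(-2) + (0)·(2)) / 3 = -6/3 = -2
  s[V,V] = ((1.75)·(1.75) + (-0.25)·(-0.25) + (-2.25)·(-2.25) + (0.75)·(0.75)) / 3 = 8.75/3 = 2.9167
  s[V,W] = ((1.75)·(0) + (-0.25)·(0) + (-2.25)·(-2) + (0.75)·(2)) / 3 = 6/3 = 2
  s[W,W] = ((0)·(0) + (0)·(0) + (-2)·(-2) + (2)·(2)) / 3 = 8/3 = 2.6667
  Sample standard deviations s_i = √(s[i,i]):
  s(U) = √(6) = 2.4495
  s(V) = √(2.9167) = 1.7078
  s(W) = √(2.6667) = 1.633

Step 3 — r_{ij} = s_{ij} / (s_i · s_j):
  r[U,U] = 1 (diagonal).
  r[U,V] = -2 / (2.4495 · 1.7078) = -2 / 4.1833 = -0.4781
  r[U,W] = -2 / (2.4495 · 1.633) = -2 / 4 = -0.5
  r[V,V] = 1 (diagonal).
  r[V,W] = 2 / (1.7078 · 1.633) = 2 / 2.7889 = 0.7171
  r[W,W] = 1 (diagonal).

R is symmetric with unit diagonal. Assembling:

R = [[1, -0.4781, -0.5],
 [-0.4781, 1, 0.7171],
 [-0.5, 0.7171, 1]]


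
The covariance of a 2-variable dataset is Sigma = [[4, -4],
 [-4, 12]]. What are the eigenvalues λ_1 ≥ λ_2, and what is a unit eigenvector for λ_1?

Step 1 — characteristic polynomial of 2×2 Sigma:
  det(Sigma - λI) = λ² - trace · λ + det = 0.
  trace = 4 + 12 = 16, det = 4·12 - (-4)² = 32.
Step 2 — discriminant:
  Δ = trace² - 4·det = 256 - 128 = 128.
Step 3 — eigenvalues:
  λ = (trace ± √Δ)/2 = (16 ± 11.3137)/2,
  λ_1 = 13.6569,  λ_2 = 2.3431.

Step 4 — unit eigenvector for λ_1: solve (Sigma - λ_1 I)v = 0. First row:
  (4 - 13.6569)·v_x + (-4)·v_y = 0, i.e. (-9.6569)·v_x + (-4)·v_y = 0,
  so v ∝ (b, λ_1 - a) = (-4, 9.6569); multiply by -1 so the first entry is positive: u = (4, -9.6569).
  ||u|| = √((4)² + (-9.6569)²) = √(109.2548) ≈ 10.4525,
  v_1 = u/||u|| ≈ (0.3827, -0.9239) (||v_1|| = 1).

λ_1 = 13.6569,  λ_2 = 2.3431;  v_1 ≈ (0.3827, -0.9239)


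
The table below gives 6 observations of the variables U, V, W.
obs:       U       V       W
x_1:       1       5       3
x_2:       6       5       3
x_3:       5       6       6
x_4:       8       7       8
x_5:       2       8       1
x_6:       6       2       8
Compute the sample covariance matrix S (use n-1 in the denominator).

Step 1 — column means:
  mean(U) = (1 + 6 + 5 + 8 + 2 + 6) / 6 = 28/6 = 4.6667
  mean(V) = (5 + 5 + 6 + 7 + 8 + 2) / 6 = 33/6 = 5.5
  mean(W) = (3 + 3 + 6 + 8 + 1 + 8) / 6 = 29/6 = 4.8333

Step 2 — sample covariance S[i,j] = (1/(n-1)) · Σ_k (x_{k,i} - mean_i) · (x_{k,j} - mean_j), with n-1 = 5.
  S[U,U] = ((-3.6667)·(-3.6667) + (1.3333)·(1.3333) + (0.3333)·(0.3333) + (3.3333)·(3.3333) + (-2.6667)·(-2.6667) + (1.3333)·(1.3333)) / 5 = 35.3333/5 = 7.0667
  S[U,V] = ((-3.6667)·(-0.5) + (1.3333)·(-0.5) + (0.3333)·(0.5) + (3.3333)·(1.5) + (-2.6667)·(2.5) + (1.3333)·(-3.5)) / 5 = -5/5 = -1
  S[U,W] = ((-3.6667)·(-1.8333) + (1.3333)·(-1.8333) + (0.3333)·(1.1667) + (3.3333)·(3.1667) + (-2.6667)·(-3.8333) + (1.3333)·(3.1667)) / 5 = 29.6667/5 = 5.9333
  S[V,V] = ((-0.5)·(-0.5) + (-0.5)·(-0.5) + (0.5)·(0.5) + (1.5)·(1.5) + (2.5)·(2.5) + (-3.5)·(-3.5)) / 5 = 21.5/5 = 4.3
  S[V,W] = ((-0.5)·(-1.8333) + (-0.5)·(-1.8333) + (0.5)·(1.1667) + (1.5)·(3.1667) + (2.5)·(-3.8333) + (-3.5)·(3.1667)) / 5 = -13.5/5 = -2.7
  S[W,W] = ((-1.8333)·(-1.8333) + (-1.8333)·(-1.8333) + (1.1667)·(1.1667) + (3.1667)·(3.1667) + (-3.8333)·(-3.8333) + (3.1667)·(3.1667)) / 5 = 42.8333/5 = 8.5667

S is symmetric (S[j,i] = S[i,j]). Assembling:

S = [[7.0667, -1, 5.9333],
 [-1, 4.3, -2.7],
 [5.9333, -2.7, 8.5667]]


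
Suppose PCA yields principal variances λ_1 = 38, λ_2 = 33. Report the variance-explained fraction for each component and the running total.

Step 1 — total variance = trace(Sigma) = Σ λ_i = 38 + 33 = 71.

Step 2 — fraction explained by component i = λ_i / Σ λ:
  PC1: 38/71 = 0.5352
  PC2: 33/71 = 0.4648

Step 3 — cumulative fraction after k components = (λ_1 + ... + λ_k) / Σ λ:
  k = 1: 38/71 = 0.5352
  k = 2: (38 + 33)/71 = 71/71 = 1

Summary (fraction, with percent):

explained: PC1 0.5352 (53.52%), PC2 0.4648 (46.48%);  cumulative: 0.5352, 1


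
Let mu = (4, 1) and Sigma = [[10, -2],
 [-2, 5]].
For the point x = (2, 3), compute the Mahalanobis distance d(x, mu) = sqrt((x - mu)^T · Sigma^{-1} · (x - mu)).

Step 1 — centre the observation: (x - mu) = (-2, 2).

Step 2 — invert Sigma. det(Sigma) = 10·5 - (-2)² = 46.
  Sigma^{-1} = (1/det) · [[d, -b], [-b, a]] = [[0.1087, 0.0435],
 [0.0435, 0.2174]].

Step 3 — form the quadratic (x - mu)^T · Sigma^{-1} · (x - mu):
  Sigma^{-1} · (x - mu) = (-0.1304, 0.3478).
  (x - mu)^T · [Sigma^{-1} · (x - mu)] = (-2)·(-0.1304) + (2)·(0.3478) = 0.9565.

Step 4 — take square root: d = √(0.9565) ≈ 0.978.

d(x, mu) = √(0.9565) ≈ 0.978


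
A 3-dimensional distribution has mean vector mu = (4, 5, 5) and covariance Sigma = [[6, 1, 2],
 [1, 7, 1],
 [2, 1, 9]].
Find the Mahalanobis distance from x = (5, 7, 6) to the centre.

Step 1 — centre the observation: (x - mu) = (1, 2, 1).

Step 2 — invert Sigma (cofactor / det for 3×3, or solve directly):
  Sigma^{-1} = [[0.1829, -0.0206, -0.0383],
 [-0.0206, 0.1475, -0.0118],
 [-0.0383, -0.0118, 0.1209]].

Step 3 — form the quadratic (x - mu)^T · Sigma^{-1} · (x - mu):
  Sigma^{-1} · (x - mu) = (0.1032, 0.2625, 0.059).
  (x - mu)^T · [Sigma^{-1} · (x - mu)] = (1)·(0.1032) + (2)·(0.2625) + (1)·(0.059) = 0.6873.

Step 4 — take square root: d = √(0.6873) ≈ 0.829.

d(x, mu) = √(0.6873) ≈ 0.829


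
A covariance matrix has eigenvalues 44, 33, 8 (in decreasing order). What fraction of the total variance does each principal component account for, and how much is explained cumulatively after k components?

Step 1 — total variance = trace(Sigma) = Σ λ_i = 44 + 33 + 8 = 85.

Step 2 — fraction explained by component i = λ_i / Σ λ:
  PC1: 44/85 = 0.5176
  PC2: 33/85 = 0.3882
  PC3: 8/85 = 0.0941

Step 3 — cumulative fraction after k components = (λ_1 + ... + λ_k) / Σ λ:
  k = 1: 44/85 = 0.5176
  k = 2: (44 + 33)/85 = 77/85 = 0.9059
  k = 3: (44 + 33 + 8)/85 = 85/85 = 1

Summary (fraction, with percent):

explained: PC1 0.5176 (51.76%), PC2 0.3882 (38.82%), PC3 0.0941 (9.41%);  cumulative: 0.5176, 0.9059, 1


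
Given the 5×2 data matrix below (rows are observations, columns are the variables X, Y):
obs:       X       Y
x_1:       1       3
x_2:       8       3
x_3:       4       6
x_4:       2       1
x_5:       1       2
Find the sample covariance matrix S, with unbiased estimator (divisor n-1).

Step 1 — column means:
  mean(X) = (1 + 8 + 4 + 2 + 1) / 5 = 16/5 = 3.2
  mean(Y) = (3 + 3 + 6 + 1 + 2) / 5 = 15/5 = 3

Step 2 — sample covariance S[i,j] = (1/(n-1)) · Σ_k (x_{k,i} - mean_i) · (x_{k,j} - mean_j), with n-1 = 4.
  S[X,X] = ((-2.2)·(-2.2) + (4.8)·(4.8) + (0.8)·(0.8) + (-1.2)·(-1.2) + (-2.2)·(-2.2)) / 4 = 34.8/4 = 8.7
  S[X,Y] = ((-2.2)·(0) + (4.8)·(0) + (0.8)·(3) + (-1.2)·(-2) + (-2.2)·(-1)) / 4 = 7/4 = 1.75
  S[Y,Y] = ((0)·(0) + (0)·(0) + (3)·(3) + (-2)·(-2) + (-1)·(-1)) / 4 = 14/4 = 3.5

S is symmetric (S[j,i] = S[i,j]). Assembling:

S = [[8.7, 1.75],
 [1.75, 3.5]]


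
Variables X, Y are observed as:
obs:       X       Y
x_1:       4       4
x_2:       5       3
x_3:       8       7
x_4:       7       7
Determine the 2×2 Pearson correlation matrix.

Step 1 — column means:
  mean(X) = (4 + 5 + 8 + 7) / 4 = 24/4 = 6
  mean(Y) = (4 + 3 + 7 + 7) / 4 = 21/4 = 5.25

Step 2 — sample variances and covariances s[i,j] = (1/(n-1)) · Σ_k (x_{k,i} - mean_i) · (x_{k,j} - mean_j), with n-1 = 3:
  s[X,X] = ((-2)·(-2) + (-1)·(-1) + (2)·(2) + (1)·(1)) / 3 = 10/3 = 3.3333
  s[X,Y] = ((-2)·(-1.25) + (-1)·(-2.25) + (2)·(1.75) + (1)·(1.75)) / 3 = 10/3 = 3.3333
  s[Y,Y] = ((-1.25)·(-1.25) + (-2.25)·(-2.25) + (1.75)·(1.75) + (1.75)·(1.75)) / 3 = 12.75/3 = 4.25
  Sample standard deviations s_i = √(s[i,i]):
  s(X) = √(3.3333) = 1.8257
  s(Y) = √(4.25) = 2.0616

Step 3 — r_{ij} = s_{ij} / (s_i · s_j):
  r[X,X] = 1 (diagonal).
  r[X,Y] = 3.3333 / (1.8257 · 2.0616) = 3.3333 / 3.7639 = 0.8856
  r[Y,Y] = 1 (diagonal).

R is symmetric with unit diagonal. Assembling:

R = [[1, 0.8856],
 [0.8856, 1]]


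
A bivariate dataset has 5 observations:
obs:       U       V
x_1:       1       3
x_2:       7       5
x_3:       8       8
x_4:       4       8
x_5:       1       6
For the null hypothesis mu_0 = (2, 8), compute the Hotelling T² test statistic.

Step 1 — sample mean vector:
  mean(U) = (1 + 7 + 8 + 4 + 1) / 5 = 21/5 = 4.2
  mean(V) = (3 + 5 + 8 + 8 + 6) / 5 = 30/5 = 6
  x̄ = (4.2, 6),  deviation x̄ - mu_0 = (4.2, 6) - (2, 8) = (2.2, -2).

Step 2 — sample covariance matrix, S[i,j] = (1/(n-1)) · Σ_k (x_{k,i} - mean_i) · (x_{k,j} - mean_j), divisor n-1 = 4:
  S[U,U] = ((-3.2)·(-3.2) + (2.8)·(2.8) + (3.8)·(3.8) + (-0.2)·(-0.2) + (-3.2)·(-3.2)) / 4 = 42.8/4 = 10.7
  S[U,V] = ((-3.2)·(-3) + (2.8)·(-1) + (3.8)·(2) + (-0.2)·(2) + (-3.2)·(0)) / 4 = 14/4 = 3.5
  S[V,V] = ((-3)·(-3) + (-1)·(-1) + (2)·(2) + (2)·(2) + (0)·(0)) / 4 = 18/4 = 4.5
  S = [[10.7, 3.5],
 [3.5, 4.5]].

Step 3 — invert S. det(S) = 10.7·4.5 - (3.5)² = 35.9.
  S^{-1} = (1/det) · [[d, -b], [-b, a]] = [[0.1253, -0.0975],
 [-0.0975, 0.2981]].

Step 4 — quadratic form (x̄ - mu_0)^T · S^{-1} · (x̄ - mu_0):
  S^{-1} · (x̄ - mu_0) = (0.4708, -0.8106),
  (x̄ - mu_0)^T · [...] = (2.2)·(0.4708) + (-2)·(-0.8106) = 2.6568.

Step 5 — scale by n: T² = 5 · 2.6568 = 13.2841.

T² ≈ 13.2841


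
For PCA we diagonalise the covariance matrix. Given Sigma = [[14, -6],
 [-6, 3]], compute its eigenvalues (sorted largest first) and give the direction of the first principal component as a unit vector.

Step 1 — characteristic polynomial of 2×2 Sigma:
  det(Sigma - λI) = λ² - trace · λ + det = 0.
  trace = 14 + 3 = 17, det = 14·3 - (-6)² = 6.
Step 2 — discriminant:
  Δ = trace² - 4·det = 289 - 24 = 265.
Step 3 — eigenvalues:
  λ = (trace ± √Δ)/2 = (17 ± 16.2788)/2,
  λ_1 = 16.6394,  λ_2 = 0.3606.

Step 4 — unit eigenvector for λ_1: solve (Sigma - λ_1 I)v = 0. First row:
  (14 - 16.6394)·v_x + (-6)·v_y = 0, i.e. (-2.6394)·v_x + (-6)·v_y = 0,
  so v ∝ (b, λ_1 - a) = (-6, 2.6394); multiply by -1 so the first entry is positive: u = (6, -2.6394).
  ||u|| = √((6)² + (-2.6394)²) = √(42.9665) ≈ 6.5549,
  v_1 = u/||u|| ≈ (0.9153, -0.4027) (||v_1|| = 1).

λ_1 = 16.6394,  λ_2 = 0.3606;  v_1 ≈ (0.9153, -0.4027)


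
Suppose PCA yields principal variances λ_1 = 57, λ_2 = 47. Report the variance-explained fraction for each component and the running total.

Step 1 — total variance = trace(Sigma) = Σ λ_i = 57 + 47 = 104.

Step 2 — fraction explained by component i = λ_i / Σ λ:
  PC1: 57/104 = 0.5481
  PC2: 47/104 = 0.4519

Step 3 — cumulative fraction after k components = (λ_1 + ... + λ_k) / Σ λ:
  k = 1: 57/104 = 0.5481
  k = 2: (57 + 47)/104 = 104/104 = 1

Summary (fraction, with percent):

explained: PC1 0.5481 (54.81%), PC2 0.4519 (45.19%);  cumulative: 0.5481, 1


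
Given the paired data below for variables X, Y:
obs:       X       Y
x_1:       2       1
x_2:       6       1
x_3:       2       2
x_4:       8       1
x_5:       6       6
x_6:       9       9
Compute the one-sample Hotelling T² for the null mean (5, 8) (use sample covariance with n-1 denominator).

Step 1 — sample mean vector:
  mean(X) = (2 + 6 + 2 + 8 + 6 + 9) / 6 = 33/6 = 5.5
  mean(Y) = (1 + 1 + 2 + 1 + 6 + 9) / 6 = 20/6 = 3.3333
  x̄ = (5.5, 3.3333),  deviation x̄ - mu_0 = (5.5, 3.3333) - (5, 8) = (0.5, -4.6667).

Step 2 — sample covariance matrix, S[i,j] = (1/(n-1)) · Σ_k (x_{k,i} - mean_i) · (x_{k,j} - mean_j), divisor n-1 = 5:
  S[X,X] = ((-3.5)·(-3.5) + (0.5)·(0.5) + (-3.5)·(-3.5) + (2.5)·(2.5) + (0.5)·(0.5) + (3.5)·(3.5)) / 5 = 43.5/5 = 8.7
  S[X,Y] = ((-3.5)·(-2.3333) + (0.5)·(-2.3333) + (-3.5)·(-1.3333) + (2.5)·(-2.3333) + (0.5)·(2.6667) + (3.5)·(5.6667)) / 5 = 27/5 = 5.4
  S[Y,Y] = ((-2.3333)·(-2.3333) + (-2.3333)·(-2.3333) + (-1.3333)·(-1.3333) + (-2.3333)·(-2.3333) + (2.6667)·(2.6667) + (5.6667)·(5.6667)) / 5 = 57.3333/5 = 11.4667
  S = [[8.7, 5.4],
 [5.4, 11.4667]].

Step 3 — invert S. det(S) = 8.7·11.4667 - (5.4)² = 70.6.
  S^{-1} = (1/det) · [[d, -b], [-b, a]] = [[0.1624, -0.0765],
 [-0.0765, 0.1232]].

Step 4 — quadratic form (x̄ - mu_0)^T · S^{-1} · (x̄ - mu_0):
  S^{-1} · (x̄ - mu_0) = (0.4381, -0.6133),
  (x̄ - mu_0)^T · [...] = (0.5)·(0.4381) + (-4.6667)·(-0.6133) = 3.0812.

Step 5 — scale by n: T² = 6 · 3.0812 = 18.4873.

T² ≈ 18.4873


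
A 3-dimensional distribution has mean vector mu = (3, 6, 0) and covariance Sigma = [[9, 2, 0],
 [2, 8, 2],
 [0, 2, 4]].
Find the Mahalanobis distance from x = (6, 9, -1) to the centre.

Step 1 — centre the observation: (x - mu) = (3, 3, -1).

Step 2 — invert Sigma (cofactor / det for 3×3, or solve directly):
  Sigma^{-1} = [[0.1186, -0.0339, 0.0169],
 [-0.0339, 0.1525, -0.0763],
 [0.0169, -0.0763, 0.2881]].

Step 3 — form the quadratic (x - mu)^T · Sigma^{-1} · (x - mu):
  Sigma^{-1} · (x - mu) = (0.2373, 0.4322, -0.4661).
  (x - mu)^T · [Sigma^{-1} · (x - mu)] = (3)·(0.2373) + (3)·(0.4322) + (-1)·(-0.4661) = 2.4746.

Step 4 — take square root: d = √(2.4746) ≈ 1.5731.

d(x, mu) = √(2.4746) ≈ 1.5731


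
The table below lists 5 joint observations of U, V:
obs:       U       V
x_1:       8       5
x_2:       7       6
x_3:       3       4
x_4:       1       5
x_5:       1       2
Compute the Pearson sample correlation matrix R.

Step 1 — column means:
  mean(U) = (8 + 7 + 3 + 1 + 1) / 5 = 20/5 = 4
  mean(V) = (5 + 6 + 4 + 5 + 2) / 5 = 22/5 = 4.4

Step 2 — sample variances and covariances s[i,j] = (1/(n-1)) · Σ_k (x_{k,i} - mean_i) · (x_{k,j} - mean_j), with n-1 = 4:
  s[U,U] = ((4)·(4) + (3)·(3) + (-1)·(-1) + (-3)·(-3) + (-3)·(-3)) / 4 = 44/4 = 11
  s[U,V] = ((4)·(0.6) + (3)·(1.6) + (-1)·(-0.4) + (-3)·(0.6) + (-3)·(-2.4)) / 4 = 13/4 = 3.25
  s[V,V] = ((0.6)·(0.6) + (1.6)·(1.6) + (-0.4)·(-0.4) + (0.6)·(0.6) + (-2.4)·(-2.4)) / 4 = 9.2/4 = 2.3
  Sample standard deviations s_i = √(s[i,i]):
  s(U) = √(11) = 3.3166
  s(V) = √(2.3) = 1.5166

Step 3 — r_{ij} = s_{ij} / (s_i · s_j):
  r[U,U] = 1 (diagonal).
  r[U,V] = 3.25 / (3.3166 · 1.5166) = 3.25 / 5.0299 = 0.6461
  r[V,V] = 1 (diagonal).

R is symmetric with unit diagonal. Assembling:

R = [[1, 0.6461],
 [0.6461, 1]]


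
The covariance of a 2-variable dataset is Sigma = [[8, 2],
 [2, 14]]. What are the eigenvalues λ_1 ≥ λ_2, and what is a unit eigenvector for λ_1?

Step 1 — characteristic polynomial of 2×2 Sigma:
  det(Sigma - λI) = λ² - trace · λ + det = 0.
  trace = 8 + 14 = 22, det = 8·14 - (2)² = 108.
Step 2 — discriminant:
  Δ = trace² - 4·det = 484 - 432 = 52.
Step 3 — eigenvalues:
  λ = (trace ± √Δ)/2 = (22 ± 7.2111)/2,
  λ_1 = 14.6056,  λ_2 = 7.3944.

Step 4 — unit eigenvector for λ_1: solve (Sigma - λ_1 I)v = 0. First row:
  (8 - 14.6056)·v_x + (2)·v_y = 0, i.e. (-6.6056)·v_x + (2)·v_y = 0,
  so v ∝ (b, λ_1 - a) = (2, 6.6056) = u.
  ||u|| = √((2)² + (6.6056)²) = √(47.6333) ≈ 6.9017,
  v_1 = u/||u|| ≈ (0.2898, 0.9571) (||v_1|| = 1).

λ_1 = 14.6056,  λ_2 = 7.3944;  v_1 ≈ (0.2898, 0.9571)


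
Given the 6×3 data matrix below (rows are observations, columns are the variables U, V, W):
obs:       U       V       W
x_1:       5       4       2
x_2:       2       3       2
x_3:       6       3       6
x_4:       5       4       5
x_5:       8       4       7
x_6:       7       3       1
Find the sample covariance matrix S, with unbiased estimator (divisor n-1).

Step 1 — column means:
  mean(U) = (5 + 2 + 6 + 5 + 8 + 7) / 6 = 33/6 = 5.5
  mean(V) = (4 + 3 + 3 + 4 + 4 + 3) / 6 = 21/6 = 3.5
  mean(W) = (2 + 2 + 6 + 5 + 7 + 1) / 6 = 23/6 = 3.8333

Step 2 — sample covariance S[i,j] = (1/(n-1)) · Σ_k (x_{k,i} - mean_i) · (x_{k,j} - mean_j), with n-1 = 5.
  S[U,U] = ((-0.5)·(-0.5) + (-3.5)·(-3.5) + (0.5)·(0.5) + (-0.5)·(-0.5) + (2.5)·(2.5) + (1.5)·(1.5)) / 5 = 21.5/5 = 4.3
  S[U,V] = ((-0.5)·(0.5) + (-3.5)·(-0.5) + (0.5)·(-0.5) + (-0.5)·(0.5) + (2.5)·(0.5) + (1.5)·(-0.5)) / 5 = 1.5/5 = 0.3
  S[U,W] = ((-0.5)·(-1.8333) + (-3.5)·(-1.8333) + (0.5)·(2.1667) + (-0.5)·(1.1667) + (2.5)·(3.1667) + (1.5)·(-2.8333)) / 5 = 11.5/5 = 2.3
  S[V,V] = ((0.5)·(0.5) + (-0.5)·(-0.5) + (-0.5)·(-0.5) + (0.5)·(0.5) + (0.5)·(0.5) + (-0.5)·(-0.5)) / 5 = 1.5/5 = 0.3
  S[V,W] = ((0.5)·(-1.8333) + (-0.5)·(-1.8333) + (-0.5)·(2.1667) + (0.5)·(1.1667) + (0.5)·(3.1667) + (-0.5)·(-2.8333)) / 5 = 2.5/5 = 0.5
  S[W,W] = ((-1.8333)·(-1.8333) + (-1.8333)·(-1.8333) + (2.1667)·(2.1667) + (1.1667)·(1.1667) + (3.1667)·(3.1667) + (-2.8333)·(-2.8333)) / 5 = 30.8333/5 = 6.1667

S is symmetric (S[j,i] = S[i,j]). Assembling:

S = [[4.3, 0.3, 2.3],
 [0.3, 0.3, 0.5],
 [2.3, 0.5, 6.1667]]


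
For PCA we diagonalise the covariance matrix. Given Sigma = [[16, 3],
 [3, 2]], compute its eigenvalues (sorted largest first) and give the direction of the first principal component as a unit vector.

Step 1 — characteristic polynomial of 2×2 Sigma:
  det(Sigma - λI) = λ² - trace · λ + det = 0.
  trace = 16 + 2 = 18, det = 16·2 - (3)² = 23.
Step 2 — discriminant:
  Δ = trace² - 4·det = 324 - 92 = 232.
Step 3 — eigenvalues:
  λ = (trace ± √Δ)/2 = (18 ± 15.2315)/2,
  λ_1 = 16.6158,  λ_2 = 1.3842.

Step 4 — unit eigenvector for λ_1: solve (Sigma - λ_1 I)v = 0. First row:
  (16 - 16.6158)·v_x + (3)·v_y = 0, i.e. (-0.6158)·v_x + (3)·v_y = 0,
  so v ∝ (b, λ_1 - a) = (3, 0.6158) = u.
  ||u|| = √((3)² + (0.6158)²) = √(9.3792) ≈ 3.0625,
  v_1 = u/||u|| ≈ (0.9796, 0.2011) (||v_1|| = 1).

λ_1 = 16.6158,  λ_2 = 1.3842;  v_1 ≈ (0.9796, 0.2011)


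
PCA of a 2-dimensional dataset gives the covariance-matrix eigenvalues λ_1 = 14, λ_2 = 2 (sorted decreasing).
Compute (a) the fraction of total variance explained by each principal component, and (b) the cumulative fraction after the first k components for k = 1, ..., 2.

Step 1 — total variance = trace(Sigma) = Σ λ_i = 14 + 2 = 16.

Step 2 — fraction explained by component i = λ_i / Σ λ:
  PC1: 14/16 = 0.875
  PC2: 2/16 = 0.125

Step 3 — cumulative fraction after k components = (λ_1 + ... + λ_k) / Σ λ:
  k = 1: 14/16 = 0.875
  k = 2: (14 + 2)/16 = 16/16 = 1

Summary (fraction, with percent):

explained: PC1 0.875 (87.5%), PC2 0.125 (12.5%);  cumulative: 0.875, 1


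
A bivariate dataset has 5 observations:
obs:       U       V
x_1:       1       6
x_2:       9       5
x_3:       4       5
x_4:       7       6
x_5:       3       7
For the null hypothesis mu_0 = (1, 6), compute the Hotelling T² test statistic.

Step 1 — sample mean vector:
  mean(U) = (1 + 9 + 4 + 7 + 3) / 5 = 24/5 = 4.8
  mean(V) = (6 + 5 + 5 + 6 + 7) / 5 = 29/5 = 5.8
  x̄ = (4.8, 5.8),  deviation x̄ - mu_0 = (4.8, 5.8) - (1, 6) = (3.8, -0.2).

Step 2 — sample covariance matrix, S[i,j] = (1/(n-1)) · Σ_k (x_{k,i} - mean_i) · (x_{k,j} - mean_j), divisor n-1 = 4:
  S[U,U] = ((-3.8)·(-3.8) + (4.2)·(4.2) + (-0.8)·(-0.8) + (2.2)·(2.2) + (-1.8)·(-1.8)) / 4 = 40.8/4 = 10.2
  S[U,V] = ((-3.8)·(0.2) + (4.2)·(-0.8) + (-0.8)·(-0.8) + (2.2)·(0.2) + (-1.8)·(1.2)) / 4 = -5.2/4 = -1.3
  S[V,V] = ((0.2)·(0.2) + (-0.8)·(-0.8) + (-0.8)·(-0.8) + (0.2)·(0.2) + (1.2)·(1.2)) / 4 = 2.8/4 = 0.7
  S = [[10.2, -1.3],
 [-1.3, 0.7]].

Step 3 — invert S. det(S) = 10.2·0.7 - (-1.3)² = 5.45.
  S^{-1} = (1/det) · [[d, -b], [-b, a]] = [[0.1284, 0.2385],
 [0.2385, 1.8716]].

Step 4 — quadratic form (x̄ - mu_0)^T · S^{-1} · (x̄ - mu_0):
  S^{-1} · (x̄ - mu_0) = (0.4404, 0.5321),
  (x̄ - mu_0)^T · [...] = (3.8)·(0.4404) + (-0.2)·(0.5321) = 1.567.

Step 5 — scale by n: T² = 5 · 1.567 = 7.8349.

T² ≈ 7.8349


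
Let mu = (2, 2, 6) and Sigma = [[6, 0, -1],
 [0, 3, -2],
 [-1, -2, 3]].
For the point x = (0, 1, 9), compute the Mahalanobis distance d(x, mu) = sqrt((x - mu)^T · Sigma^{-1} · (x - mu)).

Step 1 — centre the observation: (x - mu) = (-2, -1, 3).

Step 2 — invert Sigma (cofactor / det for 3×3, or solve directly):
  Sigma^{-1} = [[0.1852, 0.0741, 0.1111],
 [0.0741, 0.6296, 0.4444],
 [0.1111, 0.4444, 0.6667]].

Step 3 — form the quadratic (x - mu)^T · Sigma^{-1} · (x - mu):
  Sigma^{-1} · (x - mu) = (-0.1111, 0.5556, 1.3333).
  (x - mu)^T · [Sigma^{-1} · (x - mu)] = (-2)·(-0.1111) + (-1)·(0.5556) + (3)·(1.3333) = 3.6667.

Step 4 — take square root: d = √(3.6667) ≈ 1.9149.

d(x, mu) = √(3.6667) ≈ 1.9149


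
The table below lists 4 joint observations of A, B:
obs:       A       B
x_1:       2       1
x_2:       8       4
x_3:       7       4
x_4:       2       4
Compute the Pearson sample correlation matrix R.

Step 1 — column means:
  mean(A) = (2 + 8 + 7 + 2) / 4 = 19/4 = 4.75
  mean(B) = (1 + 4 + 4 + 4) / 4 = 13/4 = 3.25

Step 2 — sample variances and covariances s[i,j] = (1/(n-1)) · Σ_k (x_{k,i} - mean_i) · (x_{k,j} - mean_j), with n-1 = 3:
  s[A,A] = ((-2.75)·(-2.75) + (3.25)·(3.25) + (2.25)·(2.25) + (-2.75)·(-2.75)) / 3 = 30.75/3 = 10.25
  s[A,B] = ((-2.75)·(-2.25) + (3.25)·(0.75) + (2.25)·(0.75) + (-2.75)·(0.75)) / 3 = 8.25/3 = 2.75
  s[B,B] = ((-2.25)·(-2.25) + (0.75)·(0.75) + (0.75)·(0.75) + (0.75)·(0.75)) / 3 = 6.75/3 = 2.25
  Sample standard deviations s_i = √(s[i,i]):
  s(A) = √(10.25) = 3.2016
  s(B) = √(2.25) = 1.5

Step 3 — r_{ij} = s_{ij} / (s_i · s_j):
  r[A,A] = 1 (diagonal).
  r[A,B] = 2.75 / (3.2016 · 1.5) = 2.75 / 4.8023 = 0.5726
  r[B,B] = 1 (diagonal).

R is symmetric with unit diagonal. Assembling:

R = [[1, 0.5726],
 [0.5726, 1]]


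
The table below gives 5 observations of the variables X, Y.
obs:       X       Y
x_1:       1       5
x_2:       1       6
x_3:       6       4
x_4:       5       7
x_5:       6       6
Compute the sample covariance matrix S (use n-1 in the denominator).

Step 1 — column means:
  mean(X) = (1 + 1 + 6 + 5 + 6) / 5 = 19/5 = 3.8
  mean(Y) = (5 + 6 + 4 + 7 + 6) / 5 = 28/5 = 5.6

Step 2 — sample covariance S[i,j] = (1/(n-1)) · Σ_k (x_{k,i} - mean_i) · (x_{k,j} - mean_j), with n-1 = 4.
  S[X,X] = ((-2.8)·(-2.8) + (-2.8)·(-2.8) + (2.2)·(2.2) + (1.2)·(1.2) + (2.2)·(2.2)) / 4 = 26.8/4 = 6.7
  S[X,Y] = ((-2.8)·(-0.6) + (-2.8)·(0.4) + (2.2)·(-1.6) + (1.2)·(1.4) + (2.2)·(0.4)) / 4 = -0.4/4 = -0.1
  S[Y,Y] = ((-0.6)·(-0.6) + (0.4)·(0.4) + (-1.6)·(-1.6) + (1.4)·(1.4) + (0.4)·(0.4)) / 4 = 5.2/4 = 1.3

S is symmetric (S[j,i] = S[i,j]). Assembling:

S = [[6.7, -0.1],
 [-0.1, 1.3]]


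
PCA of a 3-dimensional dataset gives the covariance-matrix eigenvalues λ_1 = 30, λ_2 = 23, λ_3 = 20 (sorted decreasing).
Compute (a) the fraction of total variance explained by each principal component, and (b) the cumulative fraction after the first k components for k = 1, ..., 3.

Step 1 — total variance = trace(Sigma) = Σ λ_i = 30 + 23 + 20 = 73.

Step 2 — fraction explained by component i = λ_i / Σ λ:
  PC1: 30/73 = 0.411
  PC2: 23/73 = 0.3151
  PC3: 20/73 = 0.274

Step 3 — cumulative fraction after k components = (λ_1 + ... + λ_k) / Σ λ:
  k = 1: 30/73 = 0.411
  k = 2: (30 + 23)/73 = 53/73 = 0.726
  k = 3: (30 + 23 + 20)/73 = 73/73 = 1

Summary (fraction, with percent):

explained: PC1 0.411 (41.1%), PC2 0.3151 (31.51%), PC3 0.274 (27.4%);  cumulative: 0.411, 0.726, 1


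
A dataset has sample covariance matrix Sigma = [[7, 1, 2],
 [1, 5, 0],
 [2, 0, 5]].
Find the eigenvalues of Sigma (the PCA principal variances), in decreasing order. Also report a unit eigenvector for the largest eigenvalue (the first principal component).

Step 1 — characteristic polynomial p(λ) = det(λI - Sigma) = λ³ - tr·λ² + c_1·λ - det, where tr = trace, c_1 = sum of the principal 2×2 minors, det = det(Sigma):
  tr = 7 + 5 + 5 = 17,
  c_1 = (7·5 - (1)²) + (7·5 - (2)²) + (5·5 - (0)²) = 34 + 31 + 25 = 90,
  det = 7·(5·5 - (0)²) - (1)·((1)·5 - (0)·(2)) + (2)·((1)·(0) - 5·(2)) = 7·(25) - (1)·(5) + (2)·(-10) = 150.
  So p(λ) = λ³ - 17λ² + 90λ - 150.
Step 2 — look for an integer root (rational root theorem: any rational root is an integer divisor of 150). Testing λ = 5:
  p(5) = 125 - 425 + 450 - 150 = 0  ✓
  Dividing out (λ - 5): p(λ) = (λ - 5)(λ² - 12λ + 30).
Step 3 — remaining eigenvalues from the quadratic λ² - 12λ + 30 = 0:
  Δ = 12² - 4·30 = 144 - 120 = 24,  λ = (12 ± √24)/2 = (12 ± 4.899)/2 ≈ 8.4495 or 3.5505.
  Sorted: λ_1 = 8.4495,  λ_2 = 5,  λ_3 = 3.5505  (check: sum = 17 = tr ✓).

Step 4 — unit eigenvector for λ_1 ≈ 8.4495: v spans the null space of (Sigma - λ_1 I), whose rows are
  r_1 = (-1.4495, 1, 2),  r_2 = (1, -3.4495, 0),  r_3 = (2, 0, -3.4495).
  v is orthogonal to every row, so take v ∝ r_1 × r_2 = ((1)·(0) - (2)·(-3.4495), (2)·(1) - (-1.4495)·(0), (-1.4495)·(-3.4495) - (1)·(1)) ≈ (6.899, 2, 4).
  Let u = (6.899, 2, 4).
  ||u|| = √((6.899)² + (2)² + (4)²) = √(67.5959) ≈ 8.2217,  v_1 = u/||u|| ≈ (0.8391, 0.2433, 0.4865) (||v_1|| = 1).

λ_1 = 8.4495,  λ_2 = 5,  λ_3 = 3.5505;  v_1 ≈ (0.8391, 0.2433, 0.4865)
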